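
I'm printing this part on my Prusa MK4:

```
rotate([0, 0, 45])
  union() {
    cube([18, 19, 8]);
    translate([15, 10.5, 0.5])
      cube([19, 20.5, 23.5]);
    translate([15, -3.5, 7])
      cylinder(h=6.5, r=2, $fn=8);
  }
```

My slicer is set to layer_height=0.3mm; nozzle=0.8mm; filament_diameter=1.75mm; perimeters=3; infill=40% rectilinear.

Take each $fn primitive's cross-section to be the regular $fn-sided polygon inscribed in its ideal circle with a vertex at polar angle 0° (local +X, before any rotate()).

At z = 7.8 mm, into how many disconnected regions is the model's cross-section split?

2

At z = 7.8 mm: the cube (footprint 18×19) is included at this height; the 19×20.5 cube at (15, 10.5) contributes its full rectangle; the r=2 cylinder at (15, -3.5) contributes a regular 8-gon of circumradius 2; Merging all regions: the regions partially overlap (shared area 25.50 mm²), so overlapping operands fuse into one piece — 2 connected regions; (rotated 45° about Z; rotation is an isometry so areas/perimeters/island counts are preserved). The result has 2 disconnected regions.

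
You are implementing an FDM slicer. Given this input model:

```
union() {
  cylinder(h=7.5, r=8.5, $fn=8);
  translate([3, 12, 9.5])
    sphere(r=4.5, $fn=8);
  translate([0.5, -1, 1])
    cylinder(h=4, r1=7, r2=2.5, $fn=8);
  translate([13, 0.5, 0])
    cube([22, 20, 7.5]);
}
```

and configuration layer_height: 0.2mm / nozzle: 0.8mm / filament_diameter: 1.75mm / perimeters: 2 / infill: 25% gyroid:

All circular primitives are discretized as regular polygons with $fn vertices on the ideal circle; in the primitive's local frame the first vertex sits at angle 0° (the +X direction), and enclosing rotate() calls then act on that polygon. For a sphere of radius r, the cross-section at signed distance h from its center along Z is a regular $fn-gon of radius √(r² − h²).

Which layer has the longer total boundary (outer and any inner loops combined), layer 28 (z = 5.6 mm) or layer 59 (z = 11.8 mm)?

layer 28 (z = 5.6 mm)

Layer 28 (z = 5.6): the r=8.5 cylinder gives a regular 8-gon of circumradius 8.5 (constant along its height) (perimeter = 2·8·8.500·sin(180°/8) = 52.04 mm); the r=4.5 sphere at (3, 12) slices to a regular 8-gon of circumradius 2.245 (√(r²−h²) with h=3.9 from center) (perimeter = 2·8·2.245·sin(180°/8) = 13.75 mm); the cone at (0.5, -1) does not reach this height (z outside [1, 5]); the 22×20 cube at (13, 0.5) contributes its full rectangle (perimeter 84.00 mm); Taking the union: the 3 present regions are separate (no shared area or edge), so areas and boundary lengths simply add and each stays a separate island — boundary = 149.79 mm. So its perimeter = 149.79 mm. Layer 59 (z = 11.8): the cylinder is absent (z outside [0, 7.5]); the r=4.5 sphere at (3, 12) contributes a regular 8-gon of circumradius √(4.5²−2.3²) = 3.868 (perimeter = 2·8·3.868·sin(180°/8) = 23.68 mm); the cone at (0.5, -1) is not intersected at this z (z outside [1, 5]); the cube at (13, 0.5) is absent (z outside [0, 7.5]); Combining (union): only the r=4.5 sphere at (3, 12) is present, so the union is just that shape — boundary = 23.68 mm. So its perimeter = 23.68 mm. Layer 28 is larger (149.79 vs 23.68 mm).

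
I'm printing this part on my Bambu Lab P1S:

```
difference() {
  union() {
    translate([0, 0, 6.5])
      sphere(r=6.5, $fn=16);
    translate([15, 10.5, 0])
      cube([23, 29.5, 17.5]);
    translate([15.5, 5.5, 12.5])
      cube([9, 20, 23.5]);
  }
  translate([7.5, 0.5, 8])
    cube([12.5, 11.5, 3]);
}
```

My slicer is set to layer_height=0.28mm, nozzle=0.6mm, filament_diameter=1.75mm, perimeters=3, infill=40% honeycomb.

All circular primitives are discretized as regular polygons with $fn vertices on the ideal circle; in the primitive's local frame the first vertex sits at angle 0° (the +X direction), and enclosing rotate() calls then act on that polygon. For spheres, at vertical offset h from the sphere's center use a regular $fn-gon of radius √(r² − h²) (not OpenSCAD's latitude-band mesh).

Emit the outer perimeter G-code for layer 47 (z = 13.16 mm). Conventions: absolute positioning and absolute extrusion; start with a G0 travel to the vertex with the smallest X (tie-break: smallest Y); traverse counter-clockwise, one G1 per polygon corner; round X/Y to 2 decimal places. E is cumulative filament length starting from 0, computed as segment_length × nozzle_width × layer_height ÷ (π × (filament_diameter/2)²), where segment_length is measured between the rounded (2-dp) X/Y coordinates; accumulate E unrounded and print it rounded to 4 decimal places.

G0 X15.00 Y10.50 Z13.16
G1 X15.50 Y10.50 E0.0349
G1 X15.50 Y5.50 E0.3842
G1 X24.50 Y5.50 E1.0128
G1 X24.50 Y10.50 E1.3620
G1 X38.00 Y10.50 E2.3049
G1 X38.00 Y40.00 E4.3654
G1 X15.00 Y40.00 E5.9719
G1 X15.00 Y10.50 E8.0323

At z = 13.16 mm: the sphere does not reach this height (|z−center|=6.660 > r=6.5); the cube at (15, 10.5) is present — its section is the full 23×29.5 rectangle; the cube at (15.5, 5.5) is present — its section is the full 9×20 rectangle; Merging all regions: the regions partially overlap (shared area 135.00 mm²), so overlapping operands fuse into one piece — 1 connected region; the cube at (7.5, 0.5) does not reach this height (z outside [8, 11]); Taking the first minus the rest: none of the subtracted shapes is present at this height, so that combined region is unchanged — 1 connected region. The outline is a single polygon with 8 vertices. Extrusion per mm of travel: 0.6 × 0.28 / (π × 0.875²) = 0.069846. Accumulating E over each segment gives final E = 8.0323.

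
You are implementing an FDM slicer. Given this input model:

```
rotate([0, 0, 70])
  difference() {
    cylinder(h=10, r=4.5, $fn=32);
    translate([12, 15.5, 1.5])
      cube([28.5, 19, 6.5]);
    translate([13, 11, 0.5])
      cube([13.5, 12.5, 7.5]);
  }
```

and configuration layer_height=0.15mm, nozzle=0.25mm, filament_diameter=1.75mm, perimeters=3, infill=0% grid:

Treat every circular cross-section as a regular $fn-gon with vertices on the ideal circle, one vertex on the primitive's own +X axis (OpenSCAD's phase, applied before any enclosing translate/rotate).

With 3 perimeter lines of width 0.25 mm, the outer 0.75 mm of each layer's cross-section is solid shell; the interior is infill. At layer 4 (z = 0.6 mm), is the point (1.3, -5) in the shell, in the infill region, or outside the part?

At z = 0.6 mm: the cylinder: section is a regular 32-gon, circumradius r=4.5; the cube at (12, 15.5) does not reach this height (z outside [1.5, 8]); the cube at (13, 11) (footprint 13.5×12.5) is included at this height; After the difference (first − rest): starting from the r=4.5 cylinder, the 13.5×12.5 cube at (13, 11) misses the remaining region (no effect) — 1 connected region; (rotated 70° about Z; rotation is an isometry so areas/perimeters/island counts are preserved). Overall, the cross-section is a single solid region. Undo the 70° rotation: the query point maps to (-4.254, -2.932) in the un-rotated model frame. The nearest boundary edge runs (-3.18, -3.18)→(-3.74, -2.50); distance from the point to it = 0.67 mm. The point is not inside any of the regions above, so it lies outside the cross-section (0.67 mm from the nearest boundary).

outside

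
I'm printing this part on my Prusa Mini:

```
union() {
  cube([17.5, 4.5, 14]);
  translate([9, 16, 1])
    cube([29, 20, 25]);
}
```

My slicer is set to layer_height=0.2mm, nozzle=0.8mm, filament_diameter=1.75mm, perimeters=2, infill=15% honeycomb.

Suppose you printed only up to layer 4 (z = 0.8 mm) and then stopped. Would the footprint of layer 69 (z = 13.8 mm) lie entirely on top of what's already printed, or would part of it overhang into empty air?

Compare the two slices. At z = 0.8: the 17.5×4.5 cube contributes its full rectangle (area 78.75 mm²); the cube at (9, 16) is absent (z outside [1, 26]); Taking the union: only the 17.5×4.5 cube is present, so the union is just that shape — area = 78.75 mm². At z = 13.8: the 17.5×4.5 cube contributes its full rectangle (area 78.75 mm²); the cube at (9, 16) is present — its section is the full 29×20 rectangle (area 580.00 mm²); Merging all regions: the 2 present regions are separate (no shared area or edge), so areas and boundary lengths simply add and each stays a separate island — area = 658.75 mm². Checking containment: at z = 13.8 the cross-section extends beyond the z = 0.8 cross-section by about 580.00 mm².

part overhangs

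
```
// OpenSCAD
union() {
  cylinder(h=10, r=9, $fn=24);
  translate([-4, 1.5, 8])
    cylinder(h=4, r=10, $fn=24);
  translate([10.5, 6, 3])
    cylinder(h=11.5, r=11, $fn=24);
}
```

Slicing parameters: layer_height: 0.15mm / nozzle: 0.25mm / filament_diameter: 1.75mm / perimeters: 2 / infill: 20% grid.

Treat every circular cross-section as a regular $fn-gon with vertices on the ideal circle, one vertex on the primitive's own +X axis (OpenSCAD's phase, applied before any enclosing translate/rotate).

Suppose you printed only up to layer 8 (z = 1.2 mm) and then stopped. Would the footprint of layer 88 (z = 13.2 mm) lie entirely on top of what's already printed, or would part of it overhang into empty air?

Compare the two slices. At z = 1.2: the r=9 cylinder contributes a regular 24-gon of circumradius 9 (area = (24/2)·9.000²·sin(360°/24) = 251.57 mm²); the cylinder at (-4, 1.5) is not intersected at this z (z outside [8, 12]); the cylinder at (10.5, 6) is absent (z outside [3, 14.5]); Merging all regions: only the r=9 cylinder is present, so the union is just that shape — area = 251.57 mm². At z = 13.2: the cylinder does not reach this height (z outside [0, 10]); the cylinder at (-4, 1.5) does not reach this height (z outside [8, 12]); the r=11 cylinder at (10.5, 6) contributes a regular 24-gon of circumradius 11 (area = (24/2)·11.000²·sin(360°/24) = 375.81 mm²); Combining (union): only the r=11 cylinder at (10.5, 6) is present, so the union is just that shape — area = 375.81 mm². Checking containment: at z = 13.2 the cross-section extends beyond the z = 1.2 cross-section by about 290.68 mm².

part overhangs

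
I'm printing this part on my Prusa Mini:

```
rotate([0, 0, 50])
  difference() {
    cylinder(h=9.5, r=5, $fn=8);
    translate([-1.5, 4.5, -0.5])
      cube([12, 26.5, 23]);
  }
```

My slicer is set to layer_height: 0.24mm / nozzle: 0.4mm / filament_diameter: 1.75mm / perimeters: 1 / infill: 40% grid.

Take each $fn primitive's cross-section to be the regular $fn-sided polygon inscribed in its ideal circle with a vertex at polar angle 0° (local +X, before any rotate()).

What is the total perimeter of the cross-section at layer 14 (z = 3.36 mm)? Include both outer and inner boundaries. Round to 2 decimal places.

At z = 3.36 mm: the cylinder: section is a regular 8-gon, circumradius r=5 (perimeter = 2·8·5.000·sin(180°/8) = 30.61 mm); the cube at (-1.5, 4.5) (footprint 12×26.5) is included at this height (perimeter 77.00 mm); After the difference (first − rest): starting from the r=5 cylinder, the 12×26.5 cube at (-1.5, 4.5) partially overlaps it — only the 0.60 mm² overlap (of its 318.00 mm²) is removed, clipping the outline — boundary = 30.42 mm; (whole slice rotated 50° about Z — lengths, areas and connectivity unchanged). Overall, the cross-section is a single solid region. Total boundary length (outer) = 30.42 mm.

30.42 mm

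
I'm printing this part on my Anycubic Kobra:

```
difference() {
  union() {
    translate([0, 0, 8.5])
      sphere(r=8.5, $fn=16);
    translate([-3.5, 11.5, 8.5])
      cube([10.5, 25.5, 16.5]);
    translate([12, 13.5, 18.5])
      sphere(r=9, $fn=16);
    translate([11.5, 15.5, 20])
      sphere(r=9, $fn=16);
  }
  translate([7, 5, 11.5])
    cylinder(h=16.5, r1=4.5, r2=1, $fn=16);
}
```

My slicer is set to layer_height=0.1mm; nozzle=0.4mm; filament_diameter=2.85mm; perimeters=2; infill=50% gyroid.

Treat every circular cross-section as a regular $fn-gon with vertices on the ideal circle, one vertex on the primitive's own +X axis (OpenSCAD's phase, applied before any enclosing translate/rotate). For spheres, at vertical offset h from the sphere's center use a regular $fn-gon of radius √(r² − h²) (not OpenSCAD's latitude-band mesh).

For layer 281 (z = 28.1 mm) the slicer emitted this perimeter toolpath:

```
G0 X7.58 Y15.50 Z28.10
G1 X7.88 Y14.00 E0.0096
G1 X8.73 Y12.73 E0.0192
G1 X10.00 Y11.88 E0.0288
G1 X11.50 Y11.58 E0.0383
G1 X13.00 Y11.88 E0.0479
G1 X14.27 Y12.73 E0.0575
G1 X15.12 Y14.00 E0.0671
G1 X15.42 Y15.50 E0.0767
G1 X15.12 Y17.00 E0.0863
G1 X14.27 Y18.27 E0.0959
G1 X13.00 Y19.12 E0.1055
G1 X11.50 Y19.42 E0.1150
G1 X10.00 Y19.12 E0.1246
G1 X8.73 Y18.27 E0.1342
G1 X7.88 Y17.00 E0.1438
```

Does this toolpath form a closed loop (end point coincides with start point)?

no

Start point (G0): (7.58, 15.50). End point (last G1): the path does not return to the start — open.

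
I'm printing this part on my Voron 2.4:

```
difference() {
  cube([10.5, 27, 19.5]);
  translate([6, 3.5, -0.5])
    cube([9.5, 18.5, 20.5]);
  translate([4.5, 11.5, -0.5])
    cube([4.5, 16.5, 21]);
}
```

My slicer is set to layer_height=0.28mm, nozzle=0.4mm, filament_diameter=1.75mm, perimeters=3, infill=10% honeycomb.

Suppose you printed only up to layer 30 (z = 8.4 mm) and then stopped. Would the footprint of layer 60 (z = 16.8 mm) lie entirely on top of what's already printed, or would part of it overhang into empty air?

Compare the two slices. At z = 8.4: the 10.5×27 cube contributes its full rectangle (area 283.50 mm²); the 9.5×18.5 cube at (6, 3.5) contributes its full rectangle (area 175.75 mm²); the cube at (4.5, 11.5) (footprint 4.5×16.5) is included at this height (area 74.25 mm²); Subtracting the remaining from the first: starting from the 10.5×27 cube (283.50 mm²), the 9.5×18.5 cube at (6, 3.5) partially overlaps it — only the 83.25 mm² overlap (of its 175.75 mm²) is removed, clipping the outline; the 4.5×16.5 cube at (4.5, 11.5) partially overlaps it — only the 38.25 mm² overlap (of its 74.25 mm²) is removed, clipping the outline — area = 162.00 mm². At z = 16.8: the 10.5×27 cube contributes its full rectangle (area 283.50 mm²); the cube at (6, 3.5) (footprint 9.5×18.5) is included at this height (area 175.75 mm²); the cube at (4.5, 11.5) is present — its section is the full 4.5×16.5 rectangle (area 74.25 mm²); Taking the first minus the rest: starting from the 10.5×27 cube (283.50 mm²), the 9.5×18.5 cube at (6, 3.5) partially overlaps it — only the 83.25 mm² overlap (of its 175.75 mm²) is removed, clipping the outline; the 4.5×16.5 cube at (4.5, 11.5) partially overlaps it — only the 38.25 mm² overlap (of its 74.25 mm²) is removed, clipping the outline — area = 162.00 mm². Checking containment: the cross-section at z = 16.8 is a subset of the cross-section at z = 8.4.

entirely on top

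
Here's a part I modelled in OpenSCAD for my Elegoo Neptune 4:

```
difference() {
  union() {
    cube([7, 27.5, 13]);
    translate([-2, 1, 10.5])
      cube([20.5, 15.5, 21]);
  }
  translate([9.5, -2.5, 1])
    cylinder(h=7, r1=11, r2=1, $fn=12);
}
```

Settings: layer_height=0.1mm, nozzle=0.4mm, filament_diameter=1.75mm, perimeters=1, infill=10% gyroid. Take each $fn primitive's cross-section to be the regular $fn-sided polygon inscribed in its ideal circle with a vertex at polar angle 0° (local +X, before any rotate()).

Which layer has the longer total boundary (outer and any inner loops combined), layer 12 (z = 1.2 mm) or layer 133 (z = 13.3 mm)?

Layer 12 (z = 1.2): the cube (footprint 7×27.5) is included at this height (perimeter 69.00 mm); the cube at (-2, 1) is not intersected at this z (z outside [10.5, 31.5]); Combining (union): only the 7×27.5 cube is present, so the union is just that shape — boundary = 69.00 mm; the cone at (9.5, -2.5) (r1=11→r2=1) has section circumradius 10.714 here — a regular 12-gon (perimeter = 2·12·10.714·sin(180°/12) = 66.55 mm); After the difference (first − rest): starting from the result so far, the cone at (9.5, -2.5) partially overlaps it — only the 39.90 mm² overlap (of its 344.39 mm²) is removed, clipping the outline — boundary = 61.78 mm. So its perimeter = 61.78 mm. Layer 133 (z = 13.3): the cube does not reach this height (z outside [0, 13]); the 20.5×15.5 cube at (-2, 1) contributes its full rectangle (perimeter 72.00 mm); Combining (union): only the 20.5×15.5 cube at (-2, 1) is present, so the union is just that shape — boundary = 72.00 mm; the cone at (9.5, -2.5) is absent (z outside [1, 8]); Taking the first minus the rest: none of the subtracted shapes is present at this height, so the result so far is unchanged — boundary = 72.00 mm. So its perimeter = 72.00 mm. Layer 133 is larger (72.00 vs 61.78 mm).

layer 133 (z = 13.3 mm)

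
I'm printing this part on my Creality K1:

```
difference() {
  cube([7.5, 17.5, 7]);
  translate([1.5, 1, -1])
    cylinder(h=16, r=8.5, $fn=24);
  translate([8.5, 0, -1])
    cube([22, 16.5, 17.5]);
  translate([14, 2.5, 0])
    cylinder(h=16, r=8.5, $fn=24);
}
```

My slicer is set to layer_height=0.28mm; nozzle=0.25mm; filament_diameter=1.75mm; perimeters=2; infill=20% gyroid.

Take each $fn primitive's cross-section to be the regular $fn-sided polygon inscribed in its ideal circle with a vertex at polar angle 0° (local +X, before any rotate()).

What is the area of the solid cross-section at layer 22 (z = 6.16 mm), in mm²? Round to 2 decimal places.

At z = 6.16 mm: the 7.5×17.5 cube contributes its full rectangle (area 131.25 mm²); the cylinder at (1.5, 1): section is a regular 24-gon, circumradius r=8.5 (area = (24/2)·8.500²·sin(360°/24) = 224.40 mm²); the cube at (8.5, 0) is present — its section is the full 22×16.5 rectangle (area 363.00 mm²); the cylinder at (14, 2.5): section is a regular 24-gon, circumradius r=8.5 (area = (24/2)·8.500²·sin(360°/24) = 224.40 mm²); Subtracting the remaining from the first: starting from the 7.5×17.5 cube (131.25 mm²), the r=8.5 cylinder at (1.5, 1) partially overlaps it — only the 66.15 mm² overlap (of its 224.40 mm²) is removed, clipping the outline; the 22×16.5 cube at (8.5, 0) misses the remaining region (no effect); the r=8.5 cylinder at (14, 2.5) partially overlaps it — only the 0.18 mm² overlap (of its 224.40 mm²) is removed, clipping the outline — area = 64.92 mm². Overall, the cross-section is a single solid region. Net area = 64.92 mm².

64.92 mm²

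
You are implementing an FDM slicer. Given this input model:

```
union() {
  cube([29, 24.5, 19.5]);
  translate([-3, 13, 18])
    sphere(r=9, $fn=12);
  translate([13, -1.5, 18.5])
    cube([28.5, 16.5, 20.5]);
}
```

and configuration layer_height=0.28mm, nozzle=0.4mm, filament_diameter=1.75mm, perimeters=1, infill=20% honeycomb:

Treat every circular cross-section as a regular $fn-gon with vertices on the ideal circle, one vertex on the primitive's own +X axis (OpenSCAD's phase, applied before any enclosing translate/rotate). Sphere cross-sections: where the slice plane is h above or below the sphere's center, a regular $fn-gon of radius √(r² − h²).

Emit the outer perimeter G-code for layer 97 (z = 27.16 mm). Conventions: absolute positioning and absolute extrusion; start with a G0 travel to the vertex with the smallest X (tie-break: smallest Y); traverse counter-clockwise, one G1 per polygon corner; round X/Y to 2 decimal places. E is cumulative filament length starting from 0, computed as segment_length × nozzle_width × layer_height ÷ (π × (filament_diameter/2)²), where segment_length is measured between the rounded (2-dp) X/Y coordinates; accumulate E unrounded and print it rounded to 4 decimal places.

At z = 27.16 mm: the cube is absent (z outside [0, 19.5]); the sphere at (-3, 13) is not intersected at this z (|z−center|=9.160 > r=9); the 28.5×16.5 cube at (13, -1.5) contributes its full rectangle; Taking the union: only the 28.5×16.5 cube at (13, -1.5) is present, so the union is just that shape — 1 connected region. The outline is a single polygon with 4 vertices. Extrusion per mm of travel: 0.4 × 0.28 / (π × 0.875²) = 0.046564. Accumulating E over each segment gives final E = 4.1908.

G0 X13.00 Y-1.50 Z27.16
G1 X41.50 Y-1.50 E1.3271
G1 X41.50 Y15.00 E2.0954
G1 X13.00 Y15.00 E3.4225
G1 X13.00 Y-1.50 E4.1908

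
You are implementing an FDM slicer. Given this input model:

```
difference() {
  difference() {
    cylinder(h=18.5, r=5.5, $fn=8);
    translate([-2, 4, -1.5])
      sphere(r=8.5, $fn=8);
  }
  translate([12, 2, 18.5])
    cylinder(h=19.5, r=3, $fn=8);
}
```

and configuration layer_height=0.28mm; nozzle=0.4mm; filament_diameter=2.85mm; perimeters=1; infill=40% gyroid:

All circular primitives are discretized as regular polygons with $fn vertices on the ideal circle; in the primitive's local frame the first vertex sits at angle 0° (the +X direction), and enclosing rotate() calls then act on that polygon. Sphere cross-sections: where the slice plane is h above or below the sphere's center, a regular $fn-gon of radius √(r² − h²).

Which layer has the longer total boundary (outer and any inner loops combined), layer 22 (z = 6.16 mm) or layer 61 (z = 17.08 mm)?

layer 22 (z = 6.16 mm)

Layer 22 (z = 6.16): the cylinder: section is a regular 8-gon, circumradius r=5.5 (perimeter = 2·8·5.500·sin(180°/8) = 33.68 mm); the sphere at (-2, 4): section is a regular 8-gon, circumradius = √(r²−h²) = √(8.5²−7.66²) = 3.684 (perimeter = 2·8·3.684·sin(180°/8) = 22.56 mm); After the difference (first − rest): starting from the r=5.5 cylinder, the r=8.5 sphere at (-2, 4) partially overlaps it — only the 21.63 mm² overlap (of its 38.39 mm²) is removed, clipping the outline — boundary = 35.71 mm; the cylinder at (12, 2) is not intersected at this z (z outside [18.5, 38]); After the difference (first − rest): none of the subtracted shapes is present at this height, so the result so far is unchanged — boundary = 35.71 mm. So its perimeter = 35.71 mm. Layer 61 (z = 17.08): the cylinder: section is a regular 8-gon, circumradius r=5.5 (perimeter = 2·8·5.500·sin(180°/8) = 33.68 mm); the sphere at (-2, 4) is not intersected at this z (|z−center|=18.580 > r=8.5); Taking the first minus the rest: none of the subtracted shapes is present at this height, so the r=5.5 cylinder is unchanged — boundary = 33.68 mm; the cylinder at (12, 2) does not reach this height (z outside [18.5, 38]); After the difference (first − rest): none of the subtracted shapes is present at this height, so the result so far is unchanged — boundary = 33.68 mm. So its perimeter = 33.68 mm. Layer 22 is larger (35.71 vs 33.68 mm).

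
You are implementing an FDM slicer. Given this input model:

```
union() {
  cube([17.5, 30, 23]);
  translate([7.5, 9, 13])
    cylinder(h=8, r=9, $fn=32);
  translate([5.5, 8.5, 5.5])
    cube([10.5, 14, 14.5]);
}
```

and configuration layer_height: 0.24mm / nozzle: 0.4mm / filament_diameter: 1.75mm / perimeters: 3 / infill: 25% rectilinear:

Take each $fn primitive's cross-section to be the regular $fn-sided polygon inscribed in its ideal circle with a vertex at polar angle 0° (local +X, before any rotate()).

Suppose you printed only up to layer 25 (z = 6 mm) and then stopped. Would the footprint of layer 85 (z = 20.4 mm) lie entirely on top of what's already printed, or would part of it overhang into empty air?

Compare the two slices. At z = 6: the 17.5×30 cube contributes its full rectangle (area 525.00 mm²); the cylinder at (7.5, 9) is not intersected at this z (z outside [13, 21]); the cube at (5.5, 8.5) (footprint 10.5×14) is included at this height (area 147.00 mm²); Taking the union: the 10.5×14 cube at (5.5, 8.5) lies entirely inside the 17.5×30 cube, so the union is just the 17.5×30 cube — area = 525.00 mm². At z = 20.4: the 17.5×30 cube contributes its full rectangle (area 525.00 mm²); the cylinder at (7.5, 9): section is a regular 32-gon, circumradius r=9 (area = (32/2)·9.000²·sin(360°/32) = 252.84 mm²); the cube at (5.5, 8.5) is not intersected at this z (z outside [5.5, 20]); Merging all regions: the regions partially overlap — summed areas 777.84 mm² minus the doubly-counted overlap 243.01 mm² gives 534.82 mm² — area = 534.82 mm². Checking containment: at z = 20.4 the cross-section extends beyond the z = 6 cross-section by about 9.82 mm².

part overhangs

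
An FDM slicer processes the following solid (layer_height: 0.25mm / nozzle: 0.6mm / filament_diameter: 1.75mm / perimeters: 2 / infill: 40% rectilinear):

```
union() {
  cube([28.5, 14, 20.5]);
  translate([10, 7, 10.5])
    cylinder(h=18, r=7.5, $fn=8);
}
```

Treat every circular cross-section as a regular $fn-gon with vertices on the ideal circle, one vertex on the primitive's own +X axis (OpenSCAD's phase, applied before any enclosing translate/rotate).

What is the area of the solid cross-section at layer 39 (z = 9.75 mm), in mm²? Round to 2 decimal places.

399.00 mm²

At z = 9.75 mm: the cube is present — its section is the full 28.5×14 rectangle (area 399.00 mm²); the cylinder at (10, 7) is absent (z outside [10.5, 28.5]); Merging all regions: only the 28.5×14 cube is present, so the union is just that shape — area = 399.00 mm². Overall, the cross-section is a single solid region. Net area = 399.00 mm².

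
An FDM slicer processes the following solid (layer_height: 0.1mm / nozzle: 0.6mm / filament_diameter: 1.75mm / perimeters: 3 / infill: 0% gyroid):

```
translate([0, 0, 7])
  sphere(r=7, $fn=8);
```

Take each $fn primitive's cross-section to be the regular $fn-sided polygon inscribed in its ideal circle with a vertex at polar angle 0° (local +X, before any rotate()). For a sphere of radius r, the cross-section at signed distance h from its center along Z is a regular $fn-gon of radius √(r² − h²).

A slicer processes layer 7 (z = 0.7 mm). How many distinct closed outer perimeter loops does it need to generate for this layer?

At z = 0.7 mm: the r=7 sphere contributes a regular 8-gon of circumradius √(7²−6.3²) = 3.051. The result has 1 disconnected region.

1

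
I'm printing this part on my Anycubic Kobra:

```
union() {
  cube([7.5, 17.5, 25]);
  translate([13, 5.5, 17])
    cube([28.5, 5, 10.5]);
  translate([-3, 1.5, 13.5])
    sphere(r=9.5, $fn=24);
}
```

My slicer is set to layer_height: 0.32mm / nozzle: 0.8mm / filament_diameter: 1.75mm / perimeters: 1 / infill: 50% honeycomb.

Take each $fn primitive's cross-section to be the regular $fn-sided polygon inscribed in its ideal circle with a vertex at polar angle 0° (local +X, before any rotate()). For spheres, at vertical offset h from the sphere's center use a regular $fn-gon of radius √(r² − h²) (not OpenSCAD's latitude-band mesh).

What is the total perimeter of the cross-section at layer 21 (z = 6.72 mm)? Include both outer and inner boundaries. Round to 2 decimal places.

72.02 mm

At z = 6.72 mm: the cube (footprint 7.5×17.5) is included at this height (perimeter 50.00 mm); the cube at (13, 5.5) is absent (z outside [17, 27.5]); the r=9.5 sphere at (-3, 1.5) contributes a regular 24-gon of circumradius √(9.5²−6.78²) = 6.654 (perimeter = 2·24·6.654·sin(180°/24) = 41.69 mm); Taking the union: the regions partially overlap (shared area 20.58 mm²), so the edge portions inside another operand are dropped and the merged outline is re-measured after clipping — boundary = 72.02 mm. Overall, the cross-section is a single solid region. Total boundary length (outer) = 72.02 mm.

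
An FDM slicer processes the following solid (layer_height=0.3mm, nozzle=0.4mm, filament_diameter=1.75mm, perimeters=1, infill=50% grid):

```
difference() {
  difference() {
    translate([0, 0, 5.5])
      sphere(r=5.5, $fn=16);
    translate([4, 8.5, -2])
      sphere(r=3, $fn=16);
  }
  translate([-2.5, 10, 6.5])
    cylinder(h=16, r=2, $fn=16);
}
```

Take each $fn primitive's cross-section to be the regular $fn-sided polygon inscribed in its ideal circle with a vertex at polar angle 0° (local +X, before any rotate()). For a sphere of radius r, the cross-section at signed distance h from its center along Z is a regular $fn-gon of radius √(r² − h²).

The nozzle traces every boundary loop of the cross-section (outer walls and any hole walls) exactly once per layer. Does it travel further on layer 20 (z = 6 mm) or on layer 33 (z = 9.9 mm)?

Layer 20 (z = 6): the r=5.5 sphere contributes a regular 16-gon of circumradius √(5.5²−0.5²) = 5.477 (perimeter = 2·16·5.477·sin(180°/16) = 34.19 mm); the sphere at (4, 8.5) does not reach this height (|z−center|=8.000 > r=3); Subtracting the remaining from the first: none of the subtracted shapes is present at this height, so the r=5.5 sphere is unchanged — boundary = 34.19 mm; the cylinder at (-2.5, 10) does not reach this height (z outside [6.5, 22.5]); Taking the first minus the rest: none of the subtracted shapes is present at this height, so that combined region is unchanged — boundary = 34.19 mm. So its perimeter = 34.19 mm. Layer 33 (z = 9.9): the r=5.5 sphere slices to a regular 16-gon of circumradius 3.300 (√(r²−h²) with h=4.4 from center) (perimeter = 2·16·3.300·sin(180°/16) = 20.60 mm); the sphere at (4, 8.5) does not reach this height (|z−center|=11.900 > r=3); After the difference (first − rest): none of the subtracted shapes is present at this height, so the r=5.5 sphere is unchanged — boundary = 20.60 mm; the r=2 cylinder at (-2.5, 10) contributes a regular 16-gon of circumradius 2 (perimeter = 2·16·2.000·sin(180°/16) = 12.49 mm); Subtracting the remaining from the first: starting from that combined region, the r=2 cylinder at (-2.5, 10) misses the remaining region (no effect) — boundary = 20.60 mm. So its perimeter = 20.60 mm. Layer 20 is larger (34.19 vs 20.60 mm).

layer 20 (z = 6 mm)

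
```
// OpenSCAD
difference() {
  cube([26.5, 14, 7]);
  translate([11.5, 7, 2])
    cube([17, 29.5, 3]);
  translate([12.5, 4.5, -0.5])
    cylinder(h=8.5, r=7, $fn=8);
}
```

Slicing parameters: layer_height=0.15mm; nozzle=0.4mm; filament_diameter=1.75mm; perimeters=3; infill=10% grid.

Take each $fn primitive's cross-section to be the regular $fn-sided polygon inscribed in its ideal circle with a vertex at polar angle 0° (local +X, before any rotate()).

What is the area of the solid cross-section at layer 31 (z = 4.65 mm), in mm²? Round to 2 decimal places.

164.83 mm²

At z = 4.65 mm: the cube (footprint 26.5×14) is included at this height (area 371.00 mm²); the cube at (11.5, 7) is present — its section is the full 17×29.5 rectangle (area 501.50 mm²); the r=7 cylinder at (12.5, 4.5) gives a regular 8-gon of circumradius 7 (constant along its height) (area = (8/2)·7.000²·sin(360°/8) = 138.59 mm²); Taking the first minus the rest: starting from the 26.5×14 cube (371.00 mm²), the 17×29.5 cube at (11.5, 7) partially overlaps it — only the 105.00 mm² overlap (of its 501.50 mm²) is removed, clipping the outline; the r=7 cylinder at (12.5, 4.5) partially overlaps it — only the 101.17 mm² overlap (of its 138.59 mm²) is removed, clipping the outline — area = 164.83 mm². Overall, the cross-section has 2 separate islands. Net area = 164.83 mm².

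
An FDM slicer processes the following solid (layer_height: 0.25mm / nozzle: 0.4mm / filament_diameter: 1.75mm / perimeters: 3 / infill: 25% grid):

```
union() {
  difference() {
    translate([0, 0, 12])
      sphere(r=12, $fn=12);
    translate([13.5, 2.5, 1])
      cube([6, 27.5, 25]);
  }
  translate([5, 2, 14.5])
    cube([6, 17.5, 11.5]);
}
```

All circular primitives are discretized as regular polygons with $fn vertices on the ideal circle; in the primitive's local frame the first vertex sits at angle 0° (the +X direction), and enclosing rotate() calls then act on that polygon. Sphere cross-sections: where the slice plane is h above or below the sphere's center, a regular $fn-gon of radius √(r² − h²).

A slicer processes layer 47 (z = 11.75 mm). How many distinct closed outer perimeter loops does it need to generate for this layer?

1

At z = 11.75 mm: the r=12 sphere contributes a regular 12-gon of circumradius √(12²−0.25²) = 11.997; the cube at (13.5, 2.5) (footprint 6×27.5) is included at this height; After the difference (first − rest): starting from the r=12 sphere, the 6×27.5 cube at (13.5, 2.5) misses the remaining region (no effect) — 1 connected region; the cube at (5, 2) is not intersected at this z (z outside [14.5, 26]); Combining (union): only that combined region is present, so the union is just that shape — 1 connected region. The result has 1 disconnected region.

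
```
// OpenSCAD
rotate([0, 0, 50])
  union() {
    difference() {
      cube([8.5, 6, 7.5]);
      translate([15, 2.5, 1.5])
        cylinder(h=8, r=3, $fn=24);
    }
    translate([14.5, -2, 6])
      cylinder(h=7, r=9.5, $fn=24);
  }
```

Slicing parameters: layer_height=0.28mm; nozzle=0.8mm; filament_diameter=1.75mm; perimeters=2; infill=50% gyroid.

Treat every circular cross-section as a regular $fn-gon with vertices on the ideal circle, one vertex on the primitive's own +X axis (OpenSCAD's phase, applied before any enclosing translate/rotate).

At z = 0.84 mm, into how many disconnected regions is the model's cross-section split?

1

At z = 0.84 mm: the cube is present — its section is the full 8.5×6 rectangle; the cylinder at (15, 2.5) is absent (z outside [1.5, 9.5]); After the difference (first − rest): none of the subtracted shapes is present at this height, so the 8.5×6 cube is unchanged — 1 connected region; the cylinder at (14.5, -2) is not intersected at this z (z outside [6, 13]); Combining (union): only the result so far is present, so the union is just that shape — 1 connected region; (whole slice rotated 50° about Z — lengths, areas and connectivity unchanged). The result has 1 disconnected region.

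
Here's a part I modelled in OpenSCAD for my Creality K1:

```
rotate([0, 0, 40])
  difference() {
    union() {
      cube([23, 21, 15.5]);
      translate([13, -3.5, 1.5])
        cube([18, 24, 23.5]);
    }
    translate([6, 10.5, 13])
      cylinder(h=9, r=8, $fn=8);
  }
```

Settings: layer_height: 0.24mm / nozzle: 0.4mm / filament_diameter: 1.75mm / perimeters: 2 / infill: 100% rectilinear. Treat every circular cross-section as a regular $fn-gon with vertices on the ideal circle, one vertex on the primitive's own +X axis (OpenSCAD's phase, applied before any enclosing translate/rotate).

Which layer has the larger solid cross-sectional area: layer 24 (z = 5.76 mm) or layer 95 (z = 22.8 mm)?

Layer 24 (z = 5.76): the cube is present — its section is the full 23×21 rectangle (area 483.00 mm²); the cube at (13, -3.5) is present — its section is the full 18×24 rectangle (area 432.00 mm²); Taking the union: the regions partially overlap — summed areas 915.00 mm² minus the doubly-counted overlap 205.00 mm² gives 710.00 mm² — area = 710.00 mm²; the cylinder at (6, 10.5) does not reach this height (z outside [13, 22]); Subtracting the remaining from the first: none of the subtracted shapes is present at this height, so the result so far is unchanged — area = 710.00 mm²; (whole slice rotated 40° about Z — lengths, areas and connectivity unchanged). So its area = 710.00 mm². Layer 95 (z = 22.8): the cube does not reach this height (z outside [0, 15.5]); the cube at (13, -3.5) (footprint 18×24) is included at this height (area 432.00 mm²); Merging all regions: only the 18×24 cube at (13, -3.5) is present, so the union is just that shape — area = 432.00 mm²; the cylinder at (6, 10.5) does not reach this height (z outside [13, 22]); Taking the first minus the rest: none of the subtracted shapes is present at this height, so that combined region is unchanged — area = 432.00 mm²; (whole slice rotated 40° about Z — lengths, areas and connectivity unchanged). So its area = 432.00 mm². Layer 24 is larger (710.00 vs 432.00 mm²).

layer 24 (z = 5.76 mm)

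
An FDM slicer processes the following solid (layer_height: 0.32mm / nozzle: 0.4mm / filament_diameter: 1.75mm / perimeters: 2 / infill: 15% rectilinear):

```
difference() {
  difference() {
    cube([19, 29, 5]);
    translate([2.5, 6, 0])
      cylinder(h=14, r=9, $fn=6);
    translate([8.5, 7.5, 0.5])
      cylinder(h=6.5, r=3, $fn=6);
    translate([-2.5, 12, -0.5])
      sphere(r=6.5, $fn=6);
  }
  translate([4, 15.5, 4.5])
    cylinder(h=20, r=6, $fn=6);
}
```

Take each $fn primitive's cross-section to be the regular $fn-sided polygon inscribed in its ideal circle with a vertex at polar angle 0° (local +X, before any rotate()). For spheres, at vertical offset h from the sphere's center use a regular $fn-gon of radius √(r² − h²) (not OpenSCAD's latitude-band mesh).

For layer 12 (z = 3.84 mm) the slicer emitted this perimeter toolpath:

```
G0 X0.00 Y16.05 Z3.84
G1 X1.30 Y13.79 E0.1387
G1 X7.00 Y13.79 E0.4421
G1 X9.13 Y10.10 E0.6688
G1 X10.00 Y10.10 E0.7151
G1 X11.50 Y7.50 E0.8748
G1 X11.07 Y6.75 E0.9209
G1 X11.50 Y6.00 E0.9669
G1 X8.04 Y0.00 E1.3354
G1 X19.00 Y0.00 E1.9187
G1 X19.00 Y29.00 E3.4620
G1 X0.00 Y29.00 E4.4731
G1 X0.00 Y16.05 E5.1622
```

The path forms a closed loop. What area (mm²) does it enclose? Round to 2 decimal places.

416.27 mm²

Apply the shoelace formula to the sequence of (X, Y) vertices; enclosed area = 416.27 mm².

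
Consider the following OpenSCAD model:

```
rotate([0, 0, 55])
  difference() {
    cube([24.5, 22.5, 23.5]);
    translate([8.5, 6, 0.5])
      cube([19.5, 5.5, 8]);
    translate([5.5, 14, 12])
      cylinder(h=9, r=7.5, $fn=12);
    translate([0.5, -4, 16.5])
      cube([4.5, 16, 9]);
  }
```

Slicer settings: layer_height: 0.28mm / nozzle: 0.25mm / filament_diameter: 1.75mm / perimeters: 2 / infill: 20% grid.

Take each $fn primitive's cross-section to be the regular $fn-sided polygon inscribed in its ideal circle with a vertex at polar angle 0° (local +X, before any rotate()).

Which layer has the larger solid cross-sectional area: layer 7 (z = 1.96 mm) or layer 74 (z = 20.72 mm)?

Layer 7 (z = 1.96): the 24.5×22.5 cube contributes its full rectangle (area 551.25 mm²); the 19.5×5.5 cube at (8.5, 6) contributes its full rectangle (area 107.25 mm²); the cylinder at (5.5, 14) is not intersected at this z (z outside [12, 21]); the cube at (0.5, -4) is not intersected at this z (z outside [16.5, 25.5]); Subtracting the remaining from the first: starting from the 24.5×22.5 cube (551.25 mm²), the 19.5×5.5 cube at (8.5, 6) partially overlaps it — only the 88.00 mm² overlap (of its 107.25 mm²) is removed, clipping the outline — area = 463.25 mm²; (whole slice rotated 55° about Z — lengths, areas and connectivity unchanged). So its area = 463.25 mm². Layer 74 (z = 20.72): the cube (footprint 24.5×22.5) is included at this height (area 551.25 mm²); the cube at (8.5, 6) is not intersected at this z (z outside [0.5, 8.5]); the cylinder at (5.5, 14): section is a regular 12-gon, circumradius r=7.5 (area = (12/2)·7.500²·sin(360°/12) = 168.75 mm²); the cube at (0.5, -4) (footprint 4.5×16) is included at this height (area 72.00 mm²); After the difference (first − rest): starting from the 24.5×22.5 cube (551.25 mm²), the r=7.5 cylinder at (5.5, 14) partially overlaps it — only the 156.53 mm² overlap (of its 168.75 mm²) is removed, clipping the outline; the 4.5×16 cube at (0.5, -4) partially overlaps it — only the 33.14 mm² overlap (of its 72.00 mm²) is removed, clipping the outline — area = 361.58 mm²; (rotated 55° about Z; rotation is an isometry so areas/perimeters/island counts are preserved). So its area = 361.58 mm². Layer 7 is larger (463.25 vs 361.58 mm²).

layer 7 (z = 1.96 mm)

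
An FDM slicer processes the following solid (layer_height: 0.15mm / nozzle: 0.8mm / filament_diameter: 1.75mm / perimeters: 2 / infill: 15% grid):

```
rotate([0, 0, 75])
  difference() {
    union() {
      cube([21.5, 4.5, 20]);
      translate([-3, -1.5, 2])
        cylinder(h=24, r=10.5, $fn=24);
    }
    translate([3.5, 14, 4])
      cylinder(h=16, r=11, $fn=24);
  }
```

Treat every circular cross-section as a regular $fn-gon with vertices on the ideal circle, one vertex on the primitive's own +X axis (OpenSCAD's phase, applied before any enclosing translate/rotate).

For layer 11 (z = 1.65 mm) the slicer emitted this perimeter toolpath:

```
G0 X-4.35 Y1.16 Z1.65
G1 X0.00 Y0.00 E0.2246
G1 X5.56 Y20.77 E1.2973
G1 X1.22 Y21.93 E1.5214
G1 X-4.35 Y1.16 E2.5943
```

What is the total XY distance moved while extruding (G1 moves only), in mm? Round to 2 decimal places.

Sum the Euclidean lengths of each G1 segment: total = 52.00 mm.

52.00 mm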